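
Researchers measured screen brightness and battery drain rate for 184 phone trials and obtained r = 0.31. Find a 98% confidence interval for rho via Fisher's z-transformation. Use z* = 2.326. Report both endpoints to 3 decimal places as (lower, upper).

Fisher z: z_r = atanh(r) = ½·ln((1+0.31)/(1−0.31)) = 0.320545
SE(z) = 1/√(n−3) = 1/√181 = 0.074329
98% ⇒ z* = 2.326; margin = 2.326·0.074329 = 0.172889
CI on z-scale: (0.147656, 0.493434)
Back-transform: tanh(0.147656) = 0.146592, tanh(0.493434) = 0.456938

(0.147, 0.457)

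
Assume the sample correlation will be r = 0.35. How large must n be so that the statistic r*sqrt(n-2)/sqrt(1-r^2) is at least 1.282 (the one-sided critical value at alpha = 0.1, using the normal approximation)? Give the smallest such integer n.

14

r√(n−2)/√(1−r²) ≥ 1.282  ⇔  n−2 ≥ (1.282)²·(1−r²)/r²
(1−r²)/r² = (1−0.1225)/0.1225 = 7.1633
n ≥ 2 + 1.643524·7.1633 = 2 + 11.7731 = 13.7731
⌈13.7731⌉ = 14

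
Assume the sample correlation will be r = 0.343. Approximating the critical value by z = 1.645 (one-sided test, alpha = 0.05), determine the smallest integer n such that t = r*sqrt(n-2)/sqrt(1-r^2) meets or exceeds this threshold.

23

r√(n−2)/√(1−r²) ≥ 1.645  ⇔  n−2 ≥ (1.645)²·(1−r²)/r²
(1−r²)/r² = (1−0.117649)/0.117649 = 7.4999
n ≥ 2 + 2.706025·7.4999 = 2 + 20.2949 = 22.2949
⌈22.2949⌉ = 23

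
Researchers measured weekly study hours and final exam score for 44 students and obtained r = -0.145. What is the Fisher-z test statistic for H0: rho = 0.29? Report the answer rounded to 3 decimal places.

Fisher z: atanh(-0.145) = -0.146029, atanh(0.29) = 0.298566
z = (z_r − z_0)·√(n−3) = (-0.146029 − 0.298566)·√41 = -0.444595 · 6.403124 = -2.847

-2.847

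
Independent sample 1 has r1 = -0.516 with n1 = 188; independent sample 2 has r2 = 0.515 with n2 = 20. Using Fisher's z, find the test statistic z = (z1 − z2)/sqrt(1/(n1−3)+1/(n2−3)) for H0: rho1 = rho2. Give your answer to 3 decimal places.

Fisher z-transforms: z1 = atanh(-0.516) = -0.570873, z2 = atanh(0.515) = 0.569511; difference d = -1.140384
Var(d) = 1/185 + 1/17 = 0.0054054 + 0.0588235 = 0.0642289
z = d/√Var(d) = -1.140384 / √0.0642289 = -1.140384 / 0.253434 = -4.500

-4.500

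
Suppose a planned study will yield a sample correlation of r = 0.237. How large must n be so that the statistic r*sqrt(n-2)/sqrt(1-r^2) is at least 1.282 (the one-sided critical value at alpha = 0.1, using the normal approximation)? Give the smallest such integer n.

30

Need r·√(n−2)/√(1−r²) ≥ 1.282
√(n−2) ≥ 1.282·√(1−0.056169) / 0.237 = 1.282·0.971510 / 0.237 = 5.2552
n−2 ≥ 27.6171  ⇒  n ≥ 29.6171
Smallest integer n = 30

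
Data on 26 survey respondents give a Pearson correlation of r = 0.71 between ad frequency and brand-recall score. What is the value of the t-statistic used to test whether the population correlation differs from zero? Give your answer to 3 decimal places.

t = r·√(n−2) / √(1−r²) with r = 0.71, n = 26
  = 0.71·√24 / √(1 − 0.5041)
  = 0.71·4.898979 / 0.704202
  = 3.478275 / 0.704202 = 4.939

4.939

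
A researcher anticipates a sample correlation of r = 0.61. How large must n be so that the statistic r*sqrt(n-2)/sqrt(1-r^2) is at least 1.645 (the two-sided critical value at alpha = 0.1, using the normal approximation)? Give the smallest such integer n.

7

Need r·√(n−2)/√(1−r²) ≥ 1.645
√(n−2) ≥ 1.645·√(1−0.3721) / 0.61 = 1.645·0.792401 / 0.61 = 2.1369
n−2 ≥ 4.5663  ⇒  n ≥ 6.5663
Smallest integer n = 7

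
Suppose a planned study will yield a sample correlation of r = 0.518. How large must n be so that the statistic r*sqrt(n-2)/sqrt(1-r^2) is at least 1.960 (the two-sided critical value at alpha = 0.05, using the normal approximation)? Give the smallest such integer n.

r√(n−2)/√(1−r²) ≥ 1.960  ⇔  n−2 ≥ (1.960)²·(1−r²)/r²
(1−r²)/r² = (1−0.268324)/0.268324 = 2.7268
n ≥ 2 + 3.8416·2.7268 = 2 + 10.4753 = 12.4753
⌈12.4753⌉ = 13

13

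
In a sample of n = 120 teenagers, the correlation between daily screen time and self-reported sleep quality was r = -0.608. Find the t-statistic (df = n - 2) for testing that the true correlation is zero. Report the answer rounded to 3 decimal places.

-8.319

1 − r² = 1 − 0.369664 = 0.630336;  √(1−r²) = 0.793937
√(n−2) = √118 = 10.862780
t = r·√(n−2)/√(1−r²) = -0.608 · 10.862780 / 0.793937 = -8.319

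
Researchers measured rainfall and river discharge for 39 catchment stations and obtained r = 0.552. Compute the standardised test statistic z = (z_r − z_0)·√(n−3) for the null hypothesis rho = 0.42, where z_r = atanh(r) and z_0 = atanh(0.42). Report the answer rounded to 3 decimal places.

Fisher z: atanh(0.552) = 0.621253, atanh(0.42) = 0.447692
z = (z_r − z_0)·√(n−3) = (0.621253 − 0.447692)·√36 = 0.173561 · 6.000000 = 1.041

1.041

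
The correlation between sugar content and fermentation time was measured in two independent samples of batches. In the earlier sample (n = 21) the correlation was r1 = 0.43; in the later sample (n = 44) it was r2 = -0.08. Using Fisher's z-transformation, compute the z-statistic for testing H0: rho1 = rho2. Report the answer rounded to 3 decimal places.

1.910

z1 = atanh(0.43) = 0.459897,  z2 = atanh(-0.08) = -0.080171
SE = √(1/(n1−3) + 1/(n2−3)) = √(1/18 + 1/41) = √(0.0555556 + 0.0243902) = √0.0799458 = 0.282747
z = (z1 − z2)/SE = (0.459897 − (-0.080171)) / 0.282747 = 0.540068 / 0.282747 = 1.910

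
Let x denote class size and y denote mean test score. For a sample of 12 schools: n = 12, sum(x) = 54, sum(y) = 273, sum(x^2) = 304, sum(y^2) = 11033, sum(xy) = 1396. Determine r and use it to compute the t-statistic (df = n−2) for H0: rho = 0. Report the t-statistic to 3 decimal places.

1.027

Numerator: nΣxy − (Σx)(Σy) = 12·1396 − (54)(273) = 2010
Denominator: √[(nΣx²−(Σx)²)(nΣy²−(Σy)²)]
  nΣx²−(Σx)² = 12·304 − 2916 = 732;  nΣy²−(Σy)² = 12·11033 − 74529 = 57867
  √(732·57867) = √42358644 = 6508.3519
r = 2010 / 6508.3519 = 0.3088
t = r·√(n−2)/√(1−r²) = 0.3088·√10 / √(1−0.095357) = 0.976511 / 0.951127 = 1.027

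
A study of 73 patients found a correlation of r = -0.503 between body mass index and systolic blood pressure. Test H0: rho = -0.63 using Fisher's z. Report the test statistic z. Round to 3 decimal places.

1.574

z_r = atanh(-0.503) = -0.553314,  z_0 = atanh(-0.63) = -0.741416
SE = 1/√(n−3) = 1/√70 = 0.119523
z = (z_r − z_0)/SE = (-0.553314 − (-0.741416)) / 0.119523 = 0.188102 / 0.119523 = 1.574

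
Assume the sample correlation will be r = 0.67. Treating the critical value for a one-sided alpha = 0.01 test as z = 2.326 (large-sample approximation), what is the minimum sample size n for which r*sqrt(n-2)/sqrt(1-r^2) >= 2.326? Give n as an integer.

9

r√(n−2)/√(1−r²) ≥ 2.326  ⇔  n−2 ≥ (2.326)²·(1−r²)/r²
(1−r²)/r² = (1−0.4489)/0.4489 = 1.2277
n ≥ 2 + 5.410276·1.2277 = 2 + 6.6422 = 8.6422
⌈8.6422⌉ = 9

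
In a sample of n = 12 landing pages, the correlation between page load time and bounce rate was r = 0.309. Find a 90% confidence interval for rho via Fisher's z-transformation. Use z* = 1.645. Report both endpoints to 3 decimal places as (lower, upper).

Fisher z: z_r = atanh(r) = ½·ln((1+0.309)/(1−0.309)) = 0.319439
SE(z) = 1/√(n−3) = 1/√9 = 0.333333
90% ⇒ z* = 1.645; margin = 1.645·0.333333 = 0.548333
CI on z-scale: (-0.228894, 0.867772)
Back-transform: tanh(-0.228894) = -0.224979, tanh(0.867772) = 0.700240

(-0.225, 0.700)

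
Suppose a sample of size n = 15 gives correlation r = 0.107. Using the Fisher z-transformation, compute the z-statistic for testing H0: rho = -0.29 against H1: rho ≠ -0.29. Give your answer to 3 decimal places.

1.406

z_r = atanh(0.107) = 0.107411,  z_0 = atanh(-0.29) = -0.298566
SE = 1/√(n−3) = 1/√12 = 0.288675
z = (z_r − z_0)/SE = (0.107411 − (-0.298566)) / 0.288675 = 0.405977 / 0.288675 = 1.406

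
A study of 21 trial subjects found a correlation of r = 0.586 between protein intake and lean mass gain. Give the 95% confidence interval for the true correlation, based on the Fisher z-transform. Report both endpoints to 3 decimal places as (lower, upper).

(0.207, 0.812)

Fisher z: z_r = atanh(r) = ½·ln((1+0.586)/(1−0.586)) = 0.671552
SE(z) = 1/√(n−3) = 1/√18 = 0.235702
95% ⇒ z* = 1.960; margin = 1.960·0.235702 = 0.461976
CI on z-scale: (0.209576, 1.133528)
Back-transform: tanh(0.209576) = 0.206561, tanh(1.133528) = 0.812223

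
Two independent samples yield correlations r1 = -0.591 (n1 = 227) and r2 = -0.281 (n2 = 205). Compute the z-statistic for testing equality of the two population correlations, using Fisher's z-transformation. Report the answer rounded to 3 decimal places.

z1 = atanh(-0.591) = -0.679201,  z2 = atanh(-0.281) = -0.288767
SE = √(1/(n1−3) + 1/(n2−3)) = √(1/224 + 1/202) = √(0.0044643 + 0.0049505) = √0.0094148 = 0.097030
z = (z1 − z2)/SE = (-0.679201 − (-0.288767)) / 0.097030 = -0.390434 / 0.097030 = -4.024

-4.024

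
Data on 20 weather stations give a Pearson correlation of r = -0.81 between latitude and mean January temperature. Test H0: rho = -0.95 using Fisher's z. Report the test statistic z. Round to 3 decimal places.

Fisher z: atanh(-0.81) = -1.127029, atanh(-0.95) = -1.831781
z = (z_r − z_0)·√(n−3) = (-1.127029 − (-1.831781))·√17 = 0.704752 · 4.123106 = 2.906

2.906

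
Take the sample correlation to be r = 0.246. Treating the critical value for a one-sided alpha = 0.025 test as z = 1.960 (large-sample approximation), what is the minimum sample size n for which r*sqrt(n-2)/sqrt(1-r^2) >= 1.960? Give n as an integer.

62

r√(n−2)/√(1−r²) ≥ 1.960  ⇔  n−2 ≥ (1.960)²·(1−r²)/r²
(1−r²)/r² = (1−0.060516)/0.060516 = 15.5246
n ≥ 2 + 3.8416·15.5246 = 2 + 59.6393 = 61.6393
⌈61.6393⌉ = 62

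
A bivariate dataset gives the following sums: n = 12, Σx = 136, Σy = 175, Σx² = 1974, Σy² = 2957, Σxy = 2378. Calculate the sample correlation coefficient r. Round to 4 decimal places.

0.9429

S_xy = nΣxy − ΣxΣy = 12·2378 − 136·175 = 28536 − 23800 = 4736
S_xx = nΣx² − (Σx)² = 12·1974 − 136² = 23688 − 18496 = 5192
S_yy = nΣy² − (Σy)² = 12·2957 − 175² = 35484 − 30625 = 4859
r = S_xy / √(S_xx·S_yy) = 4736 / √(5192·4859) = 4736 / √25227928 = 4736 / 5022.7411 = 0.9429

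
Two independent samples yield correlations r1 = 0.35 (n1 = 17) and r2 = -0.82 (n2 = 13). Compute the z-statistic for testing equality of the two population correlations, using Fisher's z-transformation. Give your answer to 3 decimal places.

Fisher z-transforms: z1 = atanh(0.35) = 0.365444, z2 = atanh(-0.82) = -1.156817; difference d = 1.522261
Var(d) = 1/14 + 1/10 = 0.0714286 + 0.1000000 = 0.1714286
z = d/√Var(d) = 1.522261 / √0.1714286 = 1.522261 / 0.414039 = 3.677

3.677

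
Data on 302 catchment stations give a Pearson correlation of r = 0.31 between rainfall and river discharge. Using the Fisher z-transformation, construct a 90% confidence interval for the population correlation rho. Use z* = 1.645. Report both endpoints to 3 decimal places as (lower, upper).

(0.222, 0.393)

z_r = atanh(0.31) = 0.320545;  SE = 1/√(n−3) = 1/√299 = 0.057831
z-limits: 0.320545 ± 1.645·0.057831 = 0.320545 ± 0.095132 = [0.225413, 0.415677]
ρ-limits: (tanh 0.225413, tanh 0.415677) = (0.222, 0.393)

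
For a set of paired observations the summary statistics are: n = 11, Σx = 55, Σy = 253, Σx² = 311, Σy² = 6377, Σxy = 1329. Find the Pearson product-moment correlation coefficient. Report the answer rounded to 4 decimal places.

0.4516

S_xy = nΣxy − ΣxΣy = 11·1329 − 55·253 = 14619 − 13915 = 704
S_xx = nΣx² − (Σx)² = 11·311 − 55² = 3421 − 3025 = 396
S_yy = nΣy² − (Σy)² = 11·6377 − 253² = 70147 − 64009 = 6138
r = S_xy / √(S_xx·S_yy) = 704 / √(396·6138) = 704 / √2430648 = 704 / 1559.0536 = 0.4516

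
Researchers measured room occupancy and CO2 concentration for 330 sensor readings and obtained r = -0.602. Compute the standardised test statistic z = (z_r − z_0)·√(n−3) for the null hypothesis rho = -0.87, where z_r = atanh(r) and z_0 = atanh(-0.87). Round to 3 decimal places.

Fisher z: atanh(-0.602) = -0.696278, atanh(-0.87) = -1.333080
z = (z_r − z_0)·√(n−3) = (-0.696278 − (-1.333080))·√327 = 0.636802 · 18.083141 = 11.515

11.515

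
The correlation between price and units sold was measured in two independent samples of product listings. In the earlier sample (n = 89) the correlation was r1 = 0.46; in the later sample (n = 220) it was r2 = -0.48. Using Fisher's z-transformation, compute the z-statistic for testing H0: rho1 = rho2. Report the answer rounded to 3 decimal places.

z1 = atanh(0.46) = 0.497311,  z2 = atanh(-0.48) = -0.522984
SE = √(1/(n1−3) + 1/(n2−3)) = √(1/86 + 1/217) = √(0.0116279 + 0.0046083) = √0.0162362 = 0.127421
z = (z1 − z2)/SE = (0.497311 − (-0.522984)) / 0.127421 = 1.020295 / 0.127421 = 8.007

8.007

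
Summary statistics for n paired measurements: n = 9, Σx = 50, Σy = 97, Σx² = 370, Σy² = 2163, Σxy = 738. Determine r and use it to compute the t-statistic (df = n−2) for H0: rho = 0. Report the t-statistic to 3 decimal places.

Numerator: nΣxy − (Σx)(Σy) = 9·738 − (50)(97) = 1792
Denominator: √[(nΣx²−(Σx)²)(nΣy²−(Σy)²)]
  nΣx²−(Σx)² = 9·370 − 2500 = 830;  nΣy²−(Σy)² = 9·2163 − 9409 = 10058
  √(830·10058) = √8348140 = 2889.3148
r = 1792 / 2889.3148 = 0.6202
t = r·√(n−2)/√(1−r²) = 0.6202·√7 / √(1−0.384648) = 1.640895 / 0.784444 = 2.092

2.092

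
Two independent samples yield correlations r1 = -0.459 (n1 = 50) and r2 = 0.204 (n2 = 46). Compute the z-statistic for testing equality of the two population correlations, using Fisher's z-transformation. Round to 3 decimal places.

-3.331

Fisher z-transforms: z1 = atanh(-0.459) = -0.496044, z2 = atanh(0.204) = 0.206903; difference d = -0.702947
Var(d) = 1/47 + 1/43 = 0.0212766 + 0.0232558 = 0.0445324
z = d/√Var(d) = -0.702947 / √0.0445324 = -0.702947 / 0.211027 = -3.331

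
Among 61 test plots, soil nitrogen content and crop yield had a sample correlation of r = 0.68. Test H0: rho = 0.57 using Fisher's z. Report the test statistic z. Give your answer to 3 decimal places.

1.383

Fisher z: atanh(0.68) = 0.829114, atanh(0.57) = 0.647523
z = (z_r − z_0)·√(n−3) = (0.829114 − 0.647523)·√58 = 0.181591 · 7.615773 = 1.383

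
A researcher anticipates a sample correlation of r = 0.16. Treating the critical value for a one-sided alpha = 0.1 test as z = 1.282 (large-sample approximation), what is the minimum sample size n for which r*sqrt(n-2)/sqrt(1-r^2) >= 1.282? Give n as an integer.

Need r·√(n−2)/√(1−r²) ≥ 1.282
√(n−2) ≥ 1.282·√(1−0.0256) / 0.16 = 1.282·0.987117 / 0.16 = 7.9093
n−2 ≥ 62.5570  ⇒  n ≥ 64.5570
Smallest integer n = 65

65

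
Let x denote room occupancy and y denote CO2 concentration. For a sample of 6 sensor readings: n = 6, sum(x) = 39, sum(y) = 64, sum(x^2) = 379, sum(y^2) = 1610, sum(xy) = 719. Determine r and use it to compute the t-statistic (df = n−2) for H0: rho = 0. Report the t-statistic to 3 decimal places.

S_xy = nΣxy − ΣxΣy = 6·719 − 39·64 = 4314 − 2496 = 1818
S_xx = nΣx² − (Σx)² = 6·379 − 39² = 2274 − 1521 = 753
S_yy = nΣy² − (Σy)² = 6·1610 − 64² = 9660 − 4096 = 5564
r = S_xy / √(S_xx·S_yy) = 1818 / √(753·5564) = 1818 / √4189692 = 1818 / 2046.8737 = 0.8882
t = r·√(n−2)/√(1−r²) = 0.8882·√4 / √(1−0.788899) = 1.776400 / 0.459457 = 3.866

3.866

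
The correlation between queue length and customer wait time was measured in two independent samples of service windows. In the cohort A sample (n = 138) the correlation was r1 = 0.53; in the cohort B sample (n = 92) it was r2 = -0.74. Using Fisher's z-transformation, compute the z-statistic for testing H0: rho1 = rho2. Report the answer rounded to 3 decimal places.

11.283

z1 = atanh(0.53) = 0.590145,  z2 = atanh(-0.74) = -0.950479
SE = √(1/(n1−3) + 1/(n2−3)) = √(1/135 + 1/89) = √(0.0074074 + 0.0112360) = √0.0186434 = 0.136541
z = (z1 − z2)/SE = (0.590145 − (-0.950479)) / 0.136541 = 1.540624 / 0.136541 = 11.283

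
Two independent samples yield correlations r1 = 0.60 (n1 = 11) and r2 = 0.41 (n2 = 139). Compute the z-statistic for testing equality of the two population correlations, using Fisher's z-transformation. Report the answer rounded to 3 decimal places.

0.708

z1 = atanh(0.60) = 0.693147,  z2 = atanh(0.41) = 0.435611
SE = √(1/(n1−3) + 1/(n2−3)) = √(1/8 + 1/136) = √(0.1250000 + 0.0073529) = √0.1323529 = 0.363803
z = (z1 − z2)/SE = (0.693147 − 0.435611) / 0.363803 = 0.257536 / 0.363803 = 0.708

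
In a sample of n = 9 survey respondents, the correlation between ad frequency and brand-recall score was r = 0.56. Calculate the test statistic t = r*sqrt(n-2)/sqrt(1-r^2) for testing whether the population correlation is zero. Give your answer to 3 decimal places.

1.788

1 − r² = 1 − 0.3136 = 0.6864;  √(1−r²) = 0.828493
√(n−2) = √7 = 2.645751
t = r·√(n−2)/√(1−r²) = 0.56 · 2.645751 / 0.828493 = 1.788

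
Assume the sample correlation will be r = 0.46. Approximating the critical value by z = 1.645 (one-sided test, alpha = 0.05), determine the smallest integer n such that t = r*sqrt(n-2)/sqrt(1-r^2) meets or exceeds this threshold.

13

r√(n−2)/√(1−r²) ≥ 1.645  ⇔  n−2 ≥ (1.645)²·(1−r²)/r²
(1−r²)/r² = (1−0.2116)/0.2116 = 3.7259
n ≥ 2 + 2.706025·3.7259 = 2 + 10.0824 = 12.0824
⌈12.0824⌉ = 13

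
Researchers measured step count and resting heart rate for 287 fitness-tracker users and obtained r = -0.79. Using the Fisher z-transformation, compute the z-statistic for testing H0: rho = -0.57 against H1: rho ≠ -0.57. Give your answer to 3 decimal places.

z_r = atanh(-0.79) = -1.071432,  z_0 = atanh(-0.57) = -0.647523
SE = 1/√(n−3) = 1/√284 = 0.059339
z = (z_r − z_0)/SE = (-1.071432 − (-0.647523)) / 0.059339 = -0.423909 / 0.059339 = -7.144

-7.144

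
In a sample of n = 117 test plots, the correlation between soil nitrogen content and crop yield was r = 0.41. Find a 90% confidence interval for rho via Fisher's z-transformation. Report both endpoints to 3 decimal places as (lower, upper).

(0.274, 0.530)

z_r = atanh(0.41) = 0.435611;  SE = 1/√(n−3) = 1/√114 = 0.093659
z-limits: 0.435611 ± 1.645·0.093659 = 0.435611 ± 0.154069 = [0.281542, 0.589680]
ρ-limits: (tanh 0.281542, tanh 0.589680) = (0.274, 0.530)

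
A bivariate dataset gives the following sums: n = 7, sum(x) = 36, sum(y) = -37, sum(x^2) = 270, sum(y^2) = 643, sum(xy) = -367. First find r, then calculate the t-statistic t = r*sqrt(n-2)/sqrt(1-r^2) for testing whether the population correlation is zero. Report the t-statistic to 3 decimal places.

Numerator: nΣxy − (Σx)(Σy) = 7·(-367) − (36)(-37) = -1237
Denominator: √[(nΣx²−(Σx)²)(nΣy²−(Σy)²)]
  nΣx²−(Σx)² = 7·270 − 1296 = 594;  nΣy²−(Σy)² = 7·643 − 1369 = 3132
  √(594·3132) = √1860408 = 1363.9677
r = -1237 / 1363.9677 = -0.9069
t = r·√(n−2)/√(1−r²) = -0.9069·√5 / √(1−0.822468) = -2.027890 / 0.421345 = -4.813

-4.813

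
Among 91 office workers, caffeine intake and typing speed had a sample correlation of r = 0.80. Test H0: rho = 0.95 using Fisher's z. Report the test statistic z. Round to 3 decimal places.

z_r = atanh(0.80) = 1.098612,  z_0 = atanh(0.95) = 1.831781
SE = 1/√(n−3) = 1/√88 = 0.106600
z = (z_r − z_0)/SE = (1.098612 − 1.831781) / 0.106600 = -0.733169 / 0.106600 = -6.878

-6.878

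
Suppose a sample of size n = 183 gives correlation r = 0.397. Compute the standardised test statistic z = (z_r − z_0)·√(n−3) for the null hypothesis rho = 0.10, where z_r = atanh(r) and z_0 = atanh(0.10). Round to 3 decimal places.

z_r = atanh(0.397) = 0.420083,  z_0 = atanh(0.10) = 0.100335
SE = 1/√(n−3) = 1/√180 = 0.074536
z = (z_r − z_0)/SE = (0.420083 − 0.100335) / 0.074536 = 0.319748 / 0.074536 = 4.290

4.290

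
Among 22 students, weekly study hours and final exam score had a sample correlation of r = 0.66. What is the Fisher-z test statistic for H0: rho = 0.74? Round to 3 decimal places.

Fisher z: atanh(0.66) = 0.792814, atanh(0.74) = 0.950479
z = (z_r − z_0)·√(n−3) = (0.792814 − 0.950479)·√19 = -0.157665 · 4.358899 = -0.687

-0.687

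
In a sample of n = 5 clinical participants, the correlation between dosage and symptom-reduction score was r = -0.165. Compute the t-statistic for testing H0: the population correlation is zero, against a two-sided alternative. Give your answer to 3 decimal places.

t = r·√(n−2) / √(1−r²) with r = -0.165, n = 5
  = -0.165·√3 / √(1 − 0.027225)
  = -0.165·1.732051 / 0.986294
  = -0.285788 / 0.986294 = -0.290

-0.290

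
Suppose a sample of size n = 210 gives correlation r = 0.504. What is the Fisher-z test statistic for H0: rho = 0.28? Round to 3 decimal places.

3.841

Fisher z: atanh(0.504) = 0.554654, atanh(0.28) = 0.287682
z = (z_r − z_0)·√(n−3) = (0.554654 − 0.287682)·√207 = 0.266972 · 14.387495 = 3.841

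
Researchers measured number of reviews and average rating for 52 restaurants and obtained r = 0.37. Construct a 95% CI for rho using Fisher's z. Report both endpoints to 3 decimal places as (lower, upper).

z_r = atanh(0.37) = 0.388423;  SE = 1/√(n−3) = 1/√49 = 0.142857
z-limits: 0.388423 ± 1.960·0.142857 = 0.388423 ± 0.280000 = [0.108423, 0.668423]
ρ-limits: (tanh 0.108423, tanh 0.668423) = (0.108, 0.584)

(0.108, 0.584)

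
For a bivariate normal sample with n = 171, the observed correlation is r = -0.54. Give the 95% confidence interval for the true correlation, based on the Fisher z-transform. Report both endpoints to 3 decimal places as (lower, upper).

z_r = atanh(-0.54) = -0.604156;  SE = 1/√(n−3) = 1/√168 = 0.077152
z-limits: -0.604156 ± 1.960·0.077152 = -0.604156 ± 0.151218 = [-0.755374, -0.452938]
ρ-limits: (tanh -0.755374, tanh -0.452938) = (-0.638, -0.424)

(-0.638, -0.424)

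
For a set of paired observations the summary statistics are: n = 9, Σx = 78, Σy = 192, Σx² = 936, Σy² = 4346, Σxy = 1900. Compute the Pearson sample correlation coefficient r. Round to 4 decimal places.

Numerator: nΣxy − (Σx)(Σy) = 9·1900 − (78)(192) = 2124
Denominator: √[(nΣx²−(Σx)²)(nΣy²−(Σy)²)]
  nΣx²−(Σx)² = 9·936 − 6084 = 2340;  nΣy²−(Σy)² = 9·4346 − 36864 = 2250
  √(2340·2250) = √5265000 = 2294.5588
r = 2124 / 2294.5588 = 0.9257

0.9257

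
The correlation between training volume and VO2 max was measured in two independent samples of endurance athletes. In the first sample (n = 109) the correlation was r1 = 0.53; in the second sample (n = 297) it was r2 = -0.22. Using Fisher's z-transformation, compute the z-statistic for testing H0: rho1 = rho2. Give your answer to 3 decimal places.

z1 = atanh(0.53) = 0.590145,  z2 = atanh(-0.22) = -0.223656
SE = √(1/(n1−3) + 1/(n2−3)) = √(1/106 + 1/294) = √(0.0094340 + 0.0034014) = √0.0128354 = 0.113293
z = (z1 − z2)/SE = (0.590145 − (-0.223656)) / 0.113293 = 0.813801 / 0.113293 = 7.183

7.183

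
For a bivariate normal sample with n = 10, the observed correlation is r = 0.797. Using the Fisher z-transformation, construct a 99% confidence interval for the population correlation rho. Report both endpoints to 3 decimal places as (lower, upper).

z_r = atanh(0.797) = 1.090334;  SE = 1/√(n−3) = 1/√7 = 0.377964
z-limits: 1.090334 ± 2.576·0.377964 = 1.090334 ± 0.973635 = [0.116699, 2.063969]
ρ-limits: (tanh 0.116699, tanh 2.063969) = (0.116, 0.968)

(0.116, 0.968)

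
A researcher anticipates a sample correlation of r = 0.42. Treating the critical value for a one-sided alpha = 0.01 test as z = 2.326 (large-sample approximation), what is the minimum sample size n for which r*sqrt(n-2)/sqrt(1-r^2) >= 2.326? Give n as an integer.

Need r·√(n−2)/√(1−r²) ≥ 2.326
√(n−2) ≥ 2.326·√(1−0.1764) / 0.42 = 2.326·0.907524 / 0.42 = 5.0260
n−2 ≥ 25.2607  ⇒  n ≥ 27.2607
Smallest integer n = 28

28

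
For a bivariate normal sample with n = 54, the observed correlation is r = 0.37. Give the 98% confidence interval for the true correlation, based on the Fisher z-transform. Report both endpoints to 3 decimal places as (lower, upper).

z_r = atanh(0.37) = 0.388423;  SE = 1/√(n−3) = 1/√51 = 0.140028
z-limits: 0.388423 ± 2.326·0.140028 = 0.388423 ± 0.325705 = [0.062718, 0.714128]
ρ-limits: (tanh 0.062718, tanh 0.714128) = (0.063, 0.613)

(0.063, 0.613)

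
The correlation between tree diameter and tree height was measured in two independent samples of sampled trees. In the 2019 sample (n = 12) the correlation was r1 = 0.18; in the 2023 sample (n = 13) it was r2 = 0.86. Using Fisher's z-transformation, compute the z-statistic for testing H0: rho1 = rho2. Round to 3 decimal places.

z1 = atanh(0.18) = 0.181983,  z2 = atanh(0.86) = 1.293345
SE = √(1/(n1−3) + 1/(n2−3)) = √(1/9 + 1/10) = √(0.1111111 + 0.1000000) = √0.2111111 = 0.459468
z = (z1 − z2)/SE = (0.181983 − 1.293345) / 0.459468 = -1.111362 / 0.459468 = -2.419

-2.419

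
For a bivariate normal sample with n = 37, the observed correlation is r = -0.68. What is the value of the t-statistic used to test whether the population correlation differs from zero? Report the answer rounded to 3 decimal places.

-5.487

1 − r² = 1 − 0.4624 = 0.5376;  √(1−r²) = 0.733212
√(n−2) = √35 = 5.916080
t = r·√(n−2)/√(1−r²) = -0.68 · 5.916080 / 0.733212 = -5.487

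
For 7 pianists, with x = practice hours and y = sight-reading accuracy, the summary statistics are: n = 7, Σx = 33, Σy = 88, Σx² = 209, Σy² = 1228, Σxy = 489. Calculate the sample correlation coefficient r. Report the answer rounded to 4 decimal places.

Numerator: nΣxy − (Σx)(Σy) = 7·489 − (33)(88) = 519
Denominator: √[(nΣx²−(Σx)²)(nΣy²−(Σy)²)]
  nΣx²−(Σx)² = 7·209 − 1089 = 374;  nΣy²−(Σy)² = 7·1228 − 7744 = 852
  √(374·852) = √318648 = 564.4891
r = 519 / 564.4891 = 0.9194

0.9194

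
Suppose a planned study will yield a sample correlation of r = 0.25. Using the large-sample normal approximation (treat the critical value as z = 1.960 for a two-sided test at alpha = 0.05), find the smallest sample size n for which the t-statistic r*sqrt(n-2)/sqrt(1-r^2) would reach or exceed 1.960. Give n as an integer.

Need r·√(n−2)/√(1−r²) ≥ 1.960
√(n−2) ≥ 1.960·√(1−0.0625) / 0.25 = 1.960·0.968246 / 0.25 = 7.5910
n−2 ≥ 57.6233  ⇒  n ≥ 59.6233
Smallest integer n = 60

60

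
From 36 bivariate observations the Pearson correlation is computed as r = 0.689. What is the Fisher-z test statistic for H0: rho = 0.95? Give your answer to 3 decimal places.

-5.663

z_r = atanh(0.689) = 0.846050,  z_0 = atanh(0.95) = 1.831781
SE = 1/√(n−3) = 1/√33 = 0.174078
z = (z_r − z_0)/SE = (0.846050 − 1.831781) / 0.174078 = -0.985731 / 0.174078 = -5.663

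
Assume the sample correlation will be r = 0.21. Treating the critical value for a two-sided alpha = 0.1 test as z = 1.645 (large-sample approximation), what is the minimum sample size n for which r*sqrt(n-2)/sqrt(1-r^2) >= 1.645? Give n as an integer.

61

r√(n−2)/√(1−r²) ≥ 1.645  ⇔  n−2 ≥ (1.645)²·(1−r²)/r²
(1−r²)/r² = (1−0.0441)/0.0441 = 21.6757
n ≥ 2 + 2.706025·21.6757 = 2 + 58.6550 = 60.6550
⌈60.6550⌉ = 61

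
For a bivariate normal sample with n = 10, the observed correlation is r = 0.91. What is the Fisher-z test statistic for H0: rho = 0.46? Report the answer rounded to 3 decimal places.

2.726

z_r = atanh(0.91) = 1.527524,  z_0 = atanh(0.46) = 0.497311
SE = 1/√(n−3) = 1/√7 = 0.377964
z = (z_r − z_0)/SE = (1.527524 − 0.497311) / 0.377964 = 1.030213 / 0.377964 = 2.726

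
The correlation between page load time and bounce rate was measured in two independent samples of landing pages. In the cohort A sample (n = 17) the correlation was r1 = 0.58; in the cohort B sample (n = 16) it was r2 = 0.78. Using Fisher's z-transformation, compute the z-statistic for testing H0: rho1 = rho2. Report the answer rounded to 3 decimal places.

z1 = atanh(0.58) = 0.662463,  z2 = atanh(0.78) = 1.045371
SE = √(1/(n1−3) + 1/(n2−3)) = √(1/14 + 1/13) = √(0.0714286 + 0.0769231) = √0.1483517 = 0.385165
z = (z1 − z2)/SE = (0.662463 − 1.045371) / 0.385165 = -0.382908 / 0.385165 = -0.994

-0.994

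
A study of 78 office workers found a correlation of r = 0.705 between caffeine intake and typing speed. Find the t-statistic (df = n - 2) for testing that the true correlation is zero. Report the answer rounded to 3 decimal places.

8.666

1 − r² = 1 − 0.497025 = 0.502975;  √(1−r²) = 0.709207
√(n−2) = √76 = 8.717798
t = r·√(n−2)/√(1−r²) = 0.705 · 8.717798 / 0.709207 = 8.666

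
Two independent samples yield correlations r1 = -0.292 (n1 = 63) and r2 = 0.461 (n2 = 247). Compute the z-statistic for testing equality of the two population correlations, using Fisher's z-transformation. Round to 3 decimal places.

z1 = atanh(-0.292) = -0.300751,  z2 = atanh(0.461) = 0.498580
SE = √(1/(n1−3) + 1/(n2−3)) = √(1/60 + 1/244) = √(0.0166667 + 0.0040984) = √0.0207651 = 0.144101
z = (z1 − z2)/SE = (-0.300751 − 0.498580) / 0.144101 = -0.799331 / 0.144101 = -5.547

-5.547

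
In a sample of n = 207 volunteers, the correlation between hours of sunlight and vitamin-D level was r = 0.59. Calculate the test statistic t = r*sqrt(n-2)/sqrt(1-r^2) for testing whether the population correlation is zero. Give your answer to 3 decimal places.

10.463

1 − r² = 1 − 0.3481 = 0.6519;  √(1−r²) = 0.807403
√(n−2) = √205 = 14.317821
t = r·√(n−2)/√(1−r²) = 0.59 · 14.317821 / 0.807403 = 10.463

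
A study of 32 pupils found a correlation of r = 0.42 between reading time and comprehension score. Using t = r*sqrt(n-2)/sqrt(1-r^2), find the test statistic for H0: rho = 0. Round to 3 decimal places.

2.535

t = r·√(n−2) / √(1−r²) with r = 0.42, n = 32
  = 0.42·√30 / √(1 − 0.1764)
  = 0.42·5.477226 / 0.907524
  = 2.300435 / 0.907524 = 2.535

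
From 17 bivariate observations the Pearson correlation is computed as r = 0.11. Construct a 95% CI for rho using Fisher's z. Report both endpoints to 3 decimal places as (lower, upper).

z_r = atanh(0.11) = 0.110447;  SE = 1/√(n−3) = 1/√14 = 0.267261
z-limits: 0.110447 ± 1.960·0.267261 = 0.110447 ± 0.523832 = [-0.413385, 0.634279]
ρ-limits: (tanh -0.413385, tanh 0.634279) = (-0.391, 0.561)

(-0.391, 0.561)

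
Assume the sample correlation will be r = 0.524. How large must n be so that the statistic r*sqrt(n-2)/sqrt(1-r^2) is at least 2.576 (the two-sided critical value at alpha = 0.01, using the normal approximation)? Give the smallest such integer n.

r√(n−2)/√(1−r²) ≥ 2.576  ⇔  n−2 ≥ (2.576)²·(1−r²)/r²
(1−r²)/r² = (1−0.274576)/0.274576 = 2.6420
n ≥ 2 + 6.635776·2.6420 = 2 + 17.5317 = 19.5317
⌈19.5317⌉ = 20

20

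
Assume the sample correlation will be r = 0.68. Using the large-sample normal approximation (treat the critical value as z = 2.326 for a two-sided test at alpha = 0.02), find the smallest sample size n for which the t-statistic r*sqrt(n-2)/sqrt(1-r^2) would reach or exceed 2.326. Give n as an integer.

Need r·√(n−2)/√(1−r²) ≥ 2.326
√(n−2) ≥ 2.326·√(1−0.4624) / 0.68 = 2.326·0.733212 / 0.68 = 2.5080
n−2 ≥ 6.2901  ⇒  n ≥ 8.2901
Smallest integer n = 9

9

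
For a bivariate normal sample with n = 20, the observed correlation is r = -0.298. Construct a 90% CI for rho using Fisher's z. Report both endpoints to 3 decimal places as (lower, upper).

z_r = atanh(-0.298) = -0.307323;  SE = 1/√(n−3) = 1/√17 = 0.242536
z-limits: -0.307323 ± 1.645·0.242536 = -0.307323 ± 0.398972 = [-0.706295, 0.091649]
ρ-limits: (tanh -0.706295, tanh 0.091649) = (-0.608, 0.091)

(-0.608, 0.091)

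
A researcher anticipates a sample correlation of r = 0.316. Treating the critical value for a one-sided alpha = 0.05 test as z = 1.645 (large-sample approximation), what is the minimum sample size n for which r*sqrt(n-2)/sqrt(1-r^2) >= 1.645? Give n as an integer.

27

Need r·√(n−2)/√(1−r²) ≥ 1.645
√(n−2) ≥ 1.645·√(1−0.099856) / 0.316 = 1.645·0.948759 / 0.316 = 4.9390
n−2 ≥ 24.3937  ⇒  n ≥ 26.3937
Smallest integer n = 27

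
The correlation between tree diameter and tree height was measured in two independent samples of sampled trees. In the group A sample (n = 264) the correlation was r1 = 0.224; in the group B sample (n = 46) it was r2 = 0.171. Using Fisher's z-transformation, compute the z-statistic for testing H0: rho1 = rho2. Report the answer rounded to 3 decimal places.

Fisher z-transforms: z1 = atanh(0.224) = 0.227863, z2 = atanh(0.171) = 0.172697; difference d = 0.055166
Var(d) = 1/261 + 1/43 = 0.0038314 + 0.0232558 = 0.0270872
z = d/√Var(d) = 0.055166 / √0.0270872 = 0.055166 / 0.164582 = 0.335

0.335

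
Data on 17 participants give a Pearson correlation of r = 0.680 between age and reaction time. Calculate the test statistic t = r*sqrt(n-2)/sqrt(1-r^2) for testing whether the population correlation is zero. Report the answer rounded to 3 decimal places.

3.592

t = r·√(n−2) / √(1−r²) with r = 0.680, n = 17
  = 0.680·√15 / √(1 − 0.462400)
  = 0.680·3.872983 / 0.733212
  = 2.633628 / 0.733212 = 3.592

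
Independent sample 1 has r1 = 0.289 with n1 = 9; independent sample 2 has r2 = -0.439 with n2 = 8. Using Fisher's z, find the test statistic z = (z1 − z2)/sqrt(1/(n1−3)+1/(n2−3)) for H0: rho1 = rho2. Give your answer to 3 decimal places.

1.269

z1 = atanh(0.289) = 0.297475,  z2 = atanh(-0.439) = -0.470991
SE = √(1/(n1−3) + 1/(n2−3)) = √(1/6 + 1/5) = √(0.1666667 + 0.2000000) = √0.3666667 = 0.605530
z = (z1 − z2)/SE = (0.297475 − (-0.470991)) / 0.605530 = 0.768466 / 0.605530 = 1.269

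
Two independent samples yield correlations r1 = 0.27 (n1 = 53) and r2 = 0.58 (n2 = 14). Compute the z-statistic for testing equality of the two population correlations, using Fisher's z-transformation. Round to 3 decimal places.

Fisher z-transforms: z1 = atanh(0.27) = 0.276864, z2 = atanh(0.58) = 0.662463; difference d = -0.385599
Var(d) = 1/50 + 1/11 = 0.0200000 + 0.0909091 = 0.1109091
z = d/√Var(d) = -0.385599 / √0.1109091 = -0.385599 / 0.333030 = -1.158

-1.158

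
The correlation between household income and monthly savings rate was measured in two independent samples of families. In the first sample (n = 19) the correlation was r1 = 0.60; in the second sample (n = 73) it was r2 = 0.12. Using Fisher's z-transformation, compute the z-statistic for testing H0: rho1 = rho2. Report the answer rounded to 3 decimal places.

2.066

Fisher z-transforms: z1 = atanh(0.60) = 0.693147, z2 = atanh(0.12) = 0.120581; difference d = 0.572566
Var(d) = 1/16 + 1/70 = 0.0625000 + 0.0142857 = 0.0767857
z = d/√Var(d) = 0.572566 / √0.0767857 = 0.572566 / 0.277102 = 2.066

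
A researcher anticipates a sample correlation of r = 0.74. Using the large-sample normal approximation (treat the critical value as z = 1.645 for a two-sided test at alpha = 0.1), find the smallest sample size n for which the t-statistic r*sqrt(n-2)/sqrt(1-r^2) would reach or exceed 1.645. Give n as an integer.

5

Need r·√(n−2)/√(1−r²) ≥ 1.645
√(n−2) ≥ 1.645·√(1−0.5476) / 0.74 = 1.645·0.672607 / 0.74 = 1.4952
n−2 ≥ 2.2356  ⇒  n ≥ 4.2356
Smallest integer n = 5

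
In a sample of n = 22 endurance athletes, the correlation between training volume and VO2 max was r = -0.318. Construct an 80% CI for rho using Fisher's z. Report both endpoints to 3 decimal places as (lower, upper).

(-0.554, -0.035)

z_r = atanh(-0.318) = -0.329421;  SE = 1/√(n−3) = 1/√19 = 0.229416
z-limits: -0.329421 ± 1.282·0.229416 = -0.329421 ± 0.294111 = [-0.623532, -0.035310]
ρ-limits: (tanh -0.623532, tanh -0.035310) = (-0.554, -0.035)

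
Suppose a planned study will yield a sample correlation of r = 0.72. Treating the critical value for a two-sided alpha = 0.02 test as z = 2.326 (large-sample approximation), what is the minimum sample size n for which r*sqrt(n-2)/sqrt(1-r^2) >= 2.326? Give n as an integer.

r√(n−2)/√(1−r²) ≥ 2.326  ⇔  n−2 ≥ (2.326)²·(1−r²)/r²
(1−r²)/r² = (1−0.5184)/0.5184 = 0.9290
n ≥ 2 + 5.410276·0.9290 = 2 + 5.0261 = 7.0261
⌈7.0261⌉ = 8

8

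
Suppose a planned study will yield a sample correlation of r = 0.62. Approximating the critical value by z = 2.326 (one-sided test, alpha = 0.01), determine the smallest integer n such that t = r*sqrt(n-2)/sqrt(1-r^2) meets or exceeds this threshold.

r√(n−2)/√(1−r²) ≥ 2.326  ⇔  n−2 ≥ (2.326)²·(1−r²)/r²
(1−r²)/r² = (1−0.3844)/0.3844 = 1.6015
n ≥ 2 + 5.410276·1.6015 = 2 + 8.6646 = 10.6646
⌈10.6646⌉ = 11

11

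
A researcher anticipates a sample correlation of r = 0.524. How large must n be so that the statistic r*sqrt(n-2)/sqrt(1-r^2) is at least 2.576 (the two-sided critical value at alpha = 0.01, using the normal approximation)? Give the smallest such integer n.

20

r√(n−2)/√(1−r²) ≥ 2.576  ⇔  n−2 ≥ (2.576)²·(1−r²)/r²
(1−r²)/r² = (1−0.274576)/0.274576 = 2.6420
n ≥ 2 + 6.635776·2.6420 = 2 + 17.5317 = 19.5317
⌈19.5317⌉ = 20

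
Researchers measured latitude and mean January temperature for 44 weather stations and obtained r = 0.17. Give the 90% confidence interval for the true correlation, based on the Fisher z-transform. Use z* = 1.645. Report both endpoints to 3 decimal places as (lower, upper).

z_r = atanh(0.17) = 0.171667;  SE = 1/√(n−3) = 1/√41 = 0.156174
z-limits: 0.171667 ± 1.645·0.156174 = 0.171667 ± 0.256906 = [-0.085239, 0.428573]
ρ-limits: (tanh -0.085239, tanh 0.428573) = (-0.085, 0.404)

(-0.085, 0.404)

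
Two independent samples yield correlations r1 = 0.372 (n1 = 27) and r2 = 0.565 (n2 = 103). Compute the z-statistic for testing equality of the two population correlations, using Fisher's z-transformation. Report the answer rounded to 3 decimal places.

z1 = atanh(0.372) = 0.390742,  z2 = atanh(0.565) = 0.640148
SE = √(1/(n1−3) + 1/(n2−3)) = √(1/24 + 1/100) = √(0.0416667 + 0.0100000) = √0.0516667 = 0.227303
z = (z1 − z2)/SE = (0.390742 − 0.640148) / 0.227303 = -0.249406 / 0.227303 = -1.097

-1.097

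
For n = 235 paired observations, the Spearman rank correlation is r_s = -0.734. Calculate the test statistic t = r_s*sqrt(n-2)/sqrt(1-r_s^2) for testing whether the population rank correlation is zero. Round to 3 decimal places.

t = r_s·√(n−2) / √(1−r_s²) with r_s = -0.734, n = 235
  = -0.734·√233 / √(1 − 0.538756)
  = -0.734·15.264338 / 0.679149
  = -11.204024 / 0.679149 = -16.497

-16.497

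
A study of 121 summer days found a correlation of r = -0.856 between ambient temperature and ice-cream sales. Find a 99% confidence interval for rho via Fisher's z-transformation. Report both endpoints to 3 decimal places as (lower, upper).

(-0.908, -0.778)

z_r = atanh(-0.856) = -1.278183;  SE = 1/√(n−3) = 1/√118 = 0.092057
z-limits: -1.278183 ± 2.576·0.092057 = -1.278183 ± 0.237139 = [-1.515322, -1.041044]
ρ-limits: (tanh -1.515322, tanh -1.041044) = (-0.908, -0.778)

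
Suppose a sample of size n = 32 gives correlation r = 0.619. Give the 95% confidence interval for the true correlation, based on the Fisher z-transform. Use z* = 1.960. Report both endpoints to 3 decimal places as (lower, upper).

(0.345, 0.796)

Fisher z: z_r = atanh(r) = ½·ln((1+0.619)/(1−0.619)) = 0.723382
SE(z) = 1/√(n−3) = 1/√29 = 0.185695
95% ⇒ z* = 1.960; margin = 1.960·0.185695 = 0.363962
CI on z-scale: (0.359420, 1.087344)
Back-transform: tanh(0.359420) = 0.344703, tanh(1.087344) = 0.795907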